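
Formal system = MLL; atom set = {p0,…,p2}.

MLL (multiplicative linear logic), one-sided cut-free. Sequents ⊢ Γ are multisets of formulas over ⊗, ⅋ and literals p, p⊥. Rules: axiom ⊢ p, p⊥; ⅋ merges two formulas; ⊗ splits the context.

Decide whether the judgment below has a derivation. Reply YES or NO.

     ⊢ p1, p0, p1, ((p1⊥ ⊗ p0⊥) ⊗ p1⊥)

Derivation trace:
[⊗]  ⊢ p1, p0, p1, ((p1⊥ ⊗ p0⊥) ⊗ p1⊥)
  [⊗]  ⊢ p1, p0, (p1⊥ ⊗ p0⊥)
    [Ax]  ⊢ p1, p1⊥
    [Ax]  ⊢ p0, p0⊥
  [Ax]  ⊢ p1, p1⊥

Result: YES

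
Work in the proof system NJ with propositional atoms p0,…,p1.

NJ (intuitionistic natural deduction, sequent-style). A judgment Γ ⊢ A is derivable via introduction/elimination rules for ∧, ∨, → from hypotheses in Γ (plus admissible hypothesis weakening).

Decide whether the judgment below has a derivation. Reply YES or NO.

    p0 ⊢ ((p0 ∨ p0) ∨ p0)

Proof tree:
[∨I₁] p0 ⊢ ((p0 ∨ p0) ∨ p0)
  [∨I₁] p0 ⊢ (p0 ∨ p0)
    [Ax] p0 ⊢ p0

Result: YES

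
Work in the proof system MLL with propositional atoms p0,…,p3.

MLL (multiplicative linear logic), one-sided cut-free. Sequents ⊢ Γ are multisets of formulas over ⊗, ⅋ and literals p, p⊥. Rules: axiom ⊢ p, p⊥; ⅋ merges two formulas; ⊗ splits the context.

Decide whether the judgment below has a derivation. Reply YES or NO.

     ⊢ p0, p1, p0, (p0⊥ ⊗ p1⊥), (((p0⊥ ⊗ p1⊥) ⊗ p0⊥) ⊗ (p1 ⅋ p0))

Derivation trace:
[⊗]  ⊢ p0, p1, p0, (p0⊥ ⊗ p1⊥), (((p0⊥ ⊗ p1⊥) ⊗ p0⊥) ⊗ (p1 ⅋ p0))
  [⊗]  ⊢ p0, p1, p0, ((p0⊥ ⊗ p1⊥) ⊗ p0⊥)
    [⊗]  ⊢ p0, p1, (p0⊥ ⊗ p1⊥)
      [Ax]  ⊢ p0, p0⊥
      [Ax]  ⊢ p1, p1⊥
    [Ax]  ⊢ p0, p0⊥
  [⅋]  ⊢ (p0⊥ ⊗ p1⊥), (p1 ⅋ p0)
    [⊗]  ⊢ p0, p1, (p0⊥ ⊗ p1⊥)
      [Ax]  ⊢ p0, p0⊥
      [Ax]  ⊢ p1, p1⊥

Result: YES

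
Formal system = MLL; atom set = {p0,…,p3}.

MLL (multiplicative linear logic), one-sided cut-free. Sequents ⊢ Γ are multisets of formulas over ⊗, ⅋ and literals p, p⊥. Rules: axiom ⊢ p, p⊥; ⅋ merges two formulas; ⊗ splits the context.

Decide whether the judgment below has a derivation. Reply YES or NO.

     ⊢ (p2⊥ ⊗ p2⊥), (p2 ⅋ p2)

Proof tree:
[⅋]  ⊢ (p2⊥ ⊗ p2⊥), (p2 ⅋ p2)
  [⊗]  ⊢ p2, p2, (p2⊥ ⊗ p2⊥)
    [Ax]  ⊢ p2, p2⊥
    [Ax]  ⊢ p2, p2⊥

Result: YES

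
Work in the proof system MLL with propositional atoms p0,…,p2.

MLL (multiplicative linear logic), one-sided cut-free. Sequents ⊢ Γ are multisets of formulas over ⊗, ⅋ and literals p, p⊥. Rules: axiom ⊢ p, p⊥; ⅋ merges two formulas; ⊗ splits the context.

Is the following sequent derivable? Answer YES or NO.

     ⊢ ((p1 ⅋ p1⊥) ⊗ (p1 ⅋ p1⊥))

Derivation (root first):
[⊗]  ⊢ ((p1 ⅋ p1⊥) ⊗ (p1 ⅋ p1⊥))
  [⅋]  ⊢ (p1 ⅋ p1⊥)
    [Ax]  ⊢ p1, p1⊥
  [⅋]  ⊢ (p1 ⅋ p1⊥)
    [Ax]  ⊢ p1, p1⊥

Result: YES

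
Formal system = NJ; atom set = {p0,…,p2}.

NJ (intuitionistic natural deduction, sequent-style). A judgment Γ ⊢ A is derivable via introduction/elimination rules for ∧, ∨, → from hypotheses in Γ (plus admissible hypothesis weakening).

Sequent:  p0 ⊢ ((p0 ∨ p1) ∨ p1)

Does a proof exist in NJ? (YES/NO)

Derivation (root first):
[∨I₁] p0 ⊢ ((p0 ∨ p1) ∨ p1)
  [∨I₁] p0 ⊢ (p0 ∨ p1)
    [Ax] p0 ⊢ p0

Result: YES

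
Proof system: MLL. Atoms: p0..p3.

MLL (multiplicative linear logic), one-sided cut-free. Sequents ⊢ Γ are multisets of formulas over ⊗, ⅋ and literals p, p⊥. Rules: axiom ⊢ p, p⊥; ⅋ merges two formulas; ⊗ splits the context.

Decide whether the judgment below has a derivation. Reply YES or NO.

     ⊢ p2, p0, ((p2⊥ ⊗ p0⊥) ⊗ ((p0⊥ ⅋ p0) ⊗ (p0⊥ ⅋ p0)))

Derivation trace:
[⊗]  ⊢ p2, p0, ((p2⊥ ⊗ p0⊥) ⊗ ((p0⊥ ⅋ p0) ⊗ (p0⊥ ⅋ p0)))
  [⊗]  ⊢ p2, p0, (p2⊥ ⊗ p0⊥)
    [Ax]  ⊢ p2, p2⊥
    [Ax]  ⊢ p0, p0⊥
  [⊗]  ⊢ ((p0⊥ ⅋ p0) ⊗ (p0⊥ ⅋ p0))
    [⅋]  ⊢ (p0⊥ ⅋ p0)
      [Ax]  ⊢ p0, p0⊥
    [⅋]  ⊢ (p0⊥ ⅋ p0)
      [Ax]  ⊢ p0, p0⊥

Result: YES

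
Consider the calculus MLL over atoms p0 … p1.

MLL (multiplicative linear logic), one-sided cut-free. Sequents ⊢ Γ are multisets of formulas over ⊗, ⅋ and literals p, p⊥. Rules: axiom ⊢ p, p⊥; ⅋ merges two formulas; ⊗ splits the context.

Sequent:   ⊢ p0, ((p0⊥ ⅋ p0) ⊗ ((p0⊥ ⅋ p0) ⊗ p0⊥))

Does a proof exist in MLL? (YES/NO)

Derivation trace:
[⊗]  ⊢ p0, ((p0⊥ ⅋ p0) ⊗ ((p0⊥ ⅋ p0) ⊗ p0⊥))
  [⅋]  ⊢ (p0⊥ ⅋ p0)
    [Ax]  ⊢ p0, p0⊥
  [⊗]  ⊢ p0, ((p0⊥ ⅋ p0) ⊗ p0⊥)
    [⅋]  ⊢ (p0⊥ ⅋ p0)
      [Ax]  ⊢ p0, p0⊥
    [Ax]  ⊢ p0, p0⊥

Result: YES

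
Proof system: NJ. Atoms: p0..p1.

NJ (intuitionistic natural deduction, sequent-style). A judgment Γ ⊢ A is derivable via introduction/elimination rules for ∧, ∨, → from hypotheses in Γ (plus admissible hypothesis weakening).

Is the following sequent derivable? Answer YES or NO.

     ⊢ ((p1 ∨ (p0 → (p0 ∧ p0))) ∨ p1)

Derivation trace:
[∨I₁]  ⊢ ((p1 ∨ (p0 → (p0 ∧ p0))) ∨ p1)
  [∨I₂]  ⊢ (p1 ∨ (p0 → (p0 ∧ p0)))
    [→I]  ⊢ (p0 → (p0 ∧ p0))
      [∧I] p0 ⊢ (p0 ∧ p0)
        [Ax] p0 ⊢ p0
        [Ax] p0 ⊢ p0

Result: YES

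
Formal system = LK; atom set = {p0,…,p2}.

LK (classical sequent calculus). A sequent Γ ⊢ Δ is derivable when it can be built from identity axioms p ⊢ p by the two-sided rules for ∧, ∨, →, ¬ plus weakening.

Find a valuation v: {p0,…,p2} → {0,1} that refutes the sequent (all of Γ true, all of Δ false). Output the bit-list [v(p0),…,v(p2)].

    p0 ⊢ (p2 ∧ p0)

Truth-table refutation:
  v=000: Γ:[p0=F] Δ:[(p2 ∧ p0)=F] refutes=False
  v=001: Γ:[p0=F] Δ:[(p2 ∧ p0)=F] refutes=False
  v=010: Γ:[p0=F] Δ:[(p2 ∧ p0)=F] refutes=False
  v=011: Γ:[p0=F] Δ:[(p2 ∧ p0)=F] refutes=False
  v=100: Γ:[p0=T] Δ:[(p2 ∧ p0)=F] refutes=True  ← countermodel

Result: [1, 0, 0]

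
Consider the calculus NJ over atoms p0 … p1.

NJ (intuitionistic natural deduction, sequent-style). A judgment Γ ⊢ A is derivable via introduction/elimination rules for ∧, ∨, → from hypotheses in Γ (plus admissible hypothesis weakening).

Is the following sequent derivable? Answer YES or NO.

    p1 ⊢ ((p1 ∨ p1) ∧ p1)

Derivation trace:
[∧I] p1 ⊢ ((p1 ∨ p1) ∧ p1)
  [∨I₂] p1 ⊢ (p1 ∨ p1)
    [Ax] p1 ⊢ p1
  [Ax] p1 ⊢ p1

Result: YES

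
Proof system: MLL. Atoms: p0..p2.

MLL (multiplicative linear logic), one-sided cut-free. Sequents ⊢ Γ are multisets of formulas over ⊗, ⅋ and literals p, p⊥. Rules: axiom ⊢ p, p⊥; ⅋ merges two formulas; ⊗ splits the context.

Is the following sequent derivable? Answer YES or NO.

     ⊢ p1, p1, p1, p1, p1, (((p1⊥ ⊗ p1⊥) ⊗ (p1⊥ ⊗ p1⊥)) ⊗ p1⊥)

Derivation (root first):
[⊗]  ⊢ p1, p1, p1, p1, p1, (((p1⊥ ⊗ p1⊥) ⊗ (p1⊥ ⊗ p1⊥)) ⊗ p1⊥)
  [⊗]  ⊢ p1, p1, p1, p1, ((p1⊥ ⊗ p1⊥) ⊗ (p1⊥ ⊗ p1⊥))
    [⊗]  ⊢ p1, p1, (p1⊥ ⊗ p1⊥)
      [Ax]  ⊢ p1, p1⊥
      [Ax]  ⊢ p1, p1⊥
    [⊗]  ⊢ p1, p1, (p1⊥ ⊗ p1⊥)
      [Ax]  ⊢ p1, p1⊥
      [Ax]  ⊢ p1, p1⊥
  [Ax]  ⊢ p1, p1⊥

Result: YES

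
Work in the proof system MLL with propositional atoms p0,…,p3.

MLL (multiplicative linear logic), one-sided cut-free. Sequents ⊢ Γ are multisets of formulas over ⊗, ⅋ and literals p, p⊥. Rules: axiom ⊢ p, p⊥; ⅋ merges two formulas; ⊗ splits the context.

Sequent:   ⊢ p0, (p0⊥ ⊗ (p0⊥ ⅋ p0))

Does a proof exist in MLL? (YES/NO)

Proof tree:
[⊗]  ⊢ p0, (p0⊥ ⊗ (p0⊥ ⅋ p0))
  [Ax]  ⊢ p0, p0⊥
  [⅋]  ⊢ (p0⊥ ⅋ p0)
    [Ax]  ⊢ p0, p0⊥

Result: YES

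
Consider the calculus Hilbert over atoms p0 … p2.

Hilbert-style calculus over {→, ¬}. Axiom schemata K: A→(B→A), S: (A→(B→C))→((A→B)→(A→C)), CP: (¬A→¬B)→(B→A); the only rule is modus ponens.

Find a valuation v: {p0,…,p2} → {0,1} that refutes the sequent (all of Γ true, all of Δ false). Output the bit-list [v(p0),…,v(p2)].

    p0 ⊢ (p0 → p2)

Search for a countermodel by truth-table:
  v=000: Γ:[p0=F] Δ:[(p0 → p2)=T] refutes=False
  v=001: Γ:[p0=F] Δ:[(p0 → p2)=T] refutes=False
  v=010: Γ:[p0=F] Δ:[(p0 → p2)=T] refutes=False
  v=011: Γ:[p0=F] Δ:[(p0 → p2)=T] refutes=False
  v=100: Γ:[p0=T] Δ:[(p0 → p2)=F] refutes=True  ← countermodel

Result: [1, 0, 0]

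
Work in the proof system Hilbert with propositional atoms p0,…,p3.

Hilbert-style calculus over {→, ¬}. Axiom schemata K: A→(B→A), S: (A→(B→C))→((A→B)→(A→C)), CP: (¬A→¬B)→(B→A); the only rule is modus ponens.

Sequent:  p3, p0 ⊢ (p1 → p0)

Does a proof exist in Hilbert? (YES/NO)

Proof tree:
[MP] p3, p0 ⊢ (p1 → p0)
  [K]  ⊢ (p0 → (p1 → p0))
  [MP] p3, p0 ⊢ p0
    [MP] p0 ⊢ (p3 → p0)
      [K]  ⊢ (p0 → (p3 → p0))
      [Hyp] p0 ⊢ p0
    [Hyp] p3 ⊢ p3

Result: YES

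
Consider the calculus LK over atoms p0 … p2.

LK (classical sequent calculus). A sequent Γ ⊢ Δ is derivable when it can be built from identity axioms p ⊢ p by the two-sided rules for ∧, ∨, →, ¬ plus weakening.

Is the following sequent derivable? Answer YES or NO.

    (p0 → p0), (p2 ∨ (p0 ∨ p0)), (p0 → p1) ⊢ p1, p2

Derivation (root first):
[→L] (p0 → p0), (p2 ∨ (p0 ∨ p0)), (p0 → p1) ⊢ p1, p2
  [→L] (p2 ∨ (p0 ∨ p0)), (p0 → p0) ⊢ p2, p0
    [∨L] (p2 ∨ (p0 ∨ p0)) ⊢ p2, p0
      [Ax] p2 ⊢ p2
      [∨L] (p0 ∨ p0) ⊢ p0
        [Ax] p0 ⊢ p0
        [Ax] p0 ⊢ p0
    [Ax] p0 ⊢ p0
  [Ax] p1 ⊢ p1

Result: YES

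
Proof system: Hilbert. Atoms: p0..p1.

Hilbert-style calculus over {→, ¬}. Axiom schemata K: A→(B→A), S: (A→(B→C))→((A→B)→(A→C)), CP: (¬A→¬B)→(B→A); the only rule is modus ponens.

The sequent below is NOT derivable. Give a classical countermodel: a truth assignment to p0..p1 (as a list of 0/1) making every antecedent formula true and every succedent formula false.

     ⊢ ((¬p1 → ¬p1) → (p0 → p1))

Truth-table refutation:
  v=00: Γ:[] Δ:[((¬p1 → ¬p1) → (p0 → p1))=T] refutes=False
  v=01: Γ:[] Δ:[((¬p1 → ¬p1) → (p0 → p1))=T] refutes=False
  v=10: Γ:[] Δ:[((¬p1 → ¬p1) → (p0 → p1))=F] refutes=True  ← countermodel

Result: [1, 0]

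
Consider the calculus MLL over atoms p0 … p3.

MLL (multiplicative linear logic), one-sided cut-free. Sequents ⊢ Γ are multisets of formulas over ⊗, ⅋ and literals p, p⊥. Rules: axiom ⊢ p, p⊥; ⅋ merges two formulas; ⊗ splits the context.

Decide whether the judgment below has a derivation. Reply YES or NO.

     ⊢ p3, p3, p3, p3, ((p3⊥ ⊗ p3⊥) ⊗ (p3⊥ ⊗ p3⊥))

Proof tree:
[⊗]  ⊢ p3, p3, p3, p3, ((p3⊥ ⊗ p3⊥) ⊗ (p3⊥ ⊗ p3⊥))
  [⊗]  ⊢ p3, p3, (p3⊥ ⊗ p3⊥)
    [Ax]  ⊢ p3, p3⊥
    [Ax]  ⊢ p3, p3⊥
  [⊗]  ⊢ p3, p3, (p3⊥ ⊗ p3⊥)
    [Ax]  ⊢ p3, p3⊥
    [Ax]  ⊢ p3, p3⊥

Result: YES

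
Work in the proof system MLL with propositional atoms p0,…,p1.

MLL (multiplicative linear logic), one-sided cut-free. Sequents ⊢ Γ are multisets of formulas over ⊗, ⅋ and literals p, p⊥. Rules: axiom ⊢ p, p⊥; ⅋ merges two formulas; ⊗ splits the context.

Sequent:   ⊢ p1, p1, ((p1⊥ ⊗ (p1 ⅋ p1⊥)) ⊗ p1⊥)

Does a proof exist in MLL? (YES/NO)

Proof tree:
[⊗]  ⊢ p1, p1, ((p1⊥ ⊗ (p1 ⅋ p1⊥)) ⊗ p1⊥)
  [⊗]  ⊢ p1, (p1⊥ ⊗ (p1 ⅋ p1⊥))
    [Ax]  ⊢ p1, p1⊥
    [⅋]  ⊢ (p1 ⅋ p1⊥)
      [Ax]  ⊢ p1, p1⊥
  [Ax]  ⊢ p1, p1⊥

Result: YES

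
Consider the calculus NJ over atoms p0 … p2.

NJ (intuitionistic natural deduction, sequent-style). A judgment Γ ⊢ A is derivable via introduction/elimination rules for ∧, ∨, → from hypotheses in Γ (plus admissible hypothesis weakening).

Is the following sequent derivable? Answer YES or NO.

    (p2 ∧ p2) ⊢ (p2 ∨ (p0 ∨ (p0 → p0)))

Derivation (root first):
[∨I₂] (p2 ∧ p2) ⊢ (p2 ∨ (p0 ∨ (p0 → p0)))
  [∨I₂] (p2 ∧ p2) ⊢ (p0 ∨ (p0 → p0))
    [Wk] (p2 ∧ p2) ⊢ (p0 → p0)
      [→I]  ⊢ (p0 → p0)
        [Ax] p0 ⊢ p0

Result: YES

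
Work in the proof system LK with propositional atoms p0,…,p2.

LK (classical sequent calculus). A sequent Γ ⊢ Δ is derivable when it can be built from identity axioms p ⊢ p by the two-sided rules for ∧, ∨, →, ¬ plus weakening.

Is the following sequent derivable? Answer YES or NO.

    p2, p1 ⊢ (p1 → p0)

Truth-table refutation:
  v=000: Γ:[p2=F, p1=F] Δ:[(p1 → p0)=T] refutes=False
  v=001: Γ:[p2=T, p1=F] Δ:[(p1 → p0)=T] refutes=False
  v=010: Γ:[p2=F, p1=T] Δ:[(p1 → p0)=F] refutes=False
  v=011: Γ:[p2=T, p1=T] Δ:[(p1 → p0)=F] refutes=True  ← countermodel

Result: NO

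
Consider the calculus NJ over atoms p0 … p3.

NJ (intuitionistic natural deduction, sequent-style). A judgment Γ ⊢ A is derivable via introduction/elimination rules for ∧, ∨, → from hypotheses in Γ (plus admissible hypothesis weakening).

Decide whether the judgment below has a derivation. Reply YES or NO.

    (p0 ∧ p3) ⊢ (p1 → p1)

Derivation trace:
[Wk] (p0 ∧ p3) ⊢ (p1 → p1)
  [→I]  ⊢ (p1 → p1)
    [Ax] p1 ⊢ p1

Result: YES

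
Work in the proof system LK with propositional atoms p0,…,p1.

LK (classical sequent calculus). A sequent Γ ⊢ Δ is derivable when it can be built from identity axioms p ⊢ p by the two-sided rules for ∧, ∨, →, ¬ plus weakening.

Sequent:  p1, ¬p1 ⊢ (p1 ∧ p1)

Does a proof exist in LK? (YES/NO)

Derivation trace:
[∧R] p1, ¬p1 ⊢ (p1 ∧ p1)
  [WR] p1, ¬p1 ⊢ p1
    [¬L] p1, ¬p1 ⊢ 
      [Ax] p1 ⊢ p1
  [Ax] p1 ⊢ p1

Result: YES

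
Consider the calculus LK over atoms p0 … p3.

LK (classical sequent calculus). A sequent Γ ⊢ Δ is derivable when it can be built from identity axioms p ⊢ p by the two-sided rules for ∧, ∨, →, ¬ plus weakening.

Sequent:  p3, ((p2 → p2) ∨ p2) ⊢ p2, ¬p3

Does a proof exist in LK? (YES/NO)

Search for a countermodel by truth-table:
  v=0000: Γ:[p3=F, ((p2 → p2) ∨ p2)=T] Δ:[p2=F, ¬p3=T] refutes=False
  v=0001: Γ:[p3=T, ((p2 → p2) ∨ p2)=T] Δ:[p2=F, ¬p3=F] refutes=True  ← countermodel

Result: NO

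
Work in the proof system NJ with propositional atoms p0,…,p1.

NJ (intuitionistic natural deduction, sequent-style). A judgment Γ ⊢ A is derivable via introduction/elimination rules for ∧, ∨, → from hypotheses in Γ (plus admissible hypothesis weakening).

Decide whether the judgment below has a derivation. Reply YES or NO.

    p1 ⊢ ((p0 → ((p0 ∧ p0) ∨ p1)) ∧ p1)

Derivation (root first):
[∧I] p1 ⊢ ((p0 → ((p0 ∧ p0) ∨ p1)) ∧ p1)
  [→I]  ⊢ (p0 → ((p0 ∧ p0) ∨ p1))
    [∨I₁] p0 ⊢ ((p0 ∧ p0) ∨ p1)
      [∧I] p0 ⊢ (p0 ∧ p0)
        [Ax] p0 ⊢ p0
        [Ax] p0 ⊢ p0
  [Ax] p1 ⊢ p1

Result: YES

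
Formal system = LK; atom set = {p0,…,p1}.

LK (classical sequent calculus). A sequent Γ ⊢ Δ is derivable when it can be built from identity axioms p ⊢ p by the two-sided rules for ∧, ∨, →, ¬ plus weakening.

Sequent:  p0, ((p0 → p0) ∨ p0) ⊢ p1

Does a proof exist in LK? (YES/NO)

Enumerate valuations to refute Γ ⊢ Δ:
  v=00: Γ:[p0=F, ((p0 → p0) ∨ p0)=T] Δ:[p1=F] refutes=False
  v=01: Γ:[p0=F, ((p0 → p0) ∨ p0)=T] Δ:[p1=T] refutes=False
  v=10: Γ:[p0=T, ((p0 → p0) ∨ p0)=T] Δ:[p1=F] refutes=True  ← countermodel

Result: NO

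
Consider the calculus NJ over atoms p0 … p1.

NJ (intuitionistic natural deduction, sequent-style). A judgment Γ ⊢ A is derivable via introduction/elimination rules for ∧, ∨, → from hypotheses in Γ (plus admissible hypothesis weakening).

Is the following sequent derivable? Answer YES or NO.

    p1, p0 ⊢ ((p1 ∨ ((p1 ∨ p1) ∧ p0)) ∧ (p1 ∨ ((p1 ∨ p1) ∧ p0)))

Derivation (root first):
[∧I] p1, p0 ⊢ ((p1 ∨ ((p1 ∨ p1) ∧ p0)) ∧ (p1 ∨ ((p1 ∨ p1) ∧ p0)))
  [∨I₂] p1, p0 ⊢ (p1 ∨ ((p1 ∨ p1) ∧ p0))
    [∧I] p1, p0 ⊢ ((p1 ∨ p1) ∧ p0)
      [∨I₂] p1 ⊢ (p1 ∨ p1)
        [Ax] p1 ⊢ p1
      [Ax] p0 ⊢ p0
  [∨I₂] p1, p0 ⊢ (p1 ∨ ((p1 ∨ p1) ∧ p0))
    [∧I] p1, p0 ⊢ ((p1 ∨ p1) ∧ p0)
      [∨I₂] p1 ⊢ (p1 ∨ p1)
        [Ax] p1 ⊢ p1
      [Ax] p0 ⊢ p0

Result: YES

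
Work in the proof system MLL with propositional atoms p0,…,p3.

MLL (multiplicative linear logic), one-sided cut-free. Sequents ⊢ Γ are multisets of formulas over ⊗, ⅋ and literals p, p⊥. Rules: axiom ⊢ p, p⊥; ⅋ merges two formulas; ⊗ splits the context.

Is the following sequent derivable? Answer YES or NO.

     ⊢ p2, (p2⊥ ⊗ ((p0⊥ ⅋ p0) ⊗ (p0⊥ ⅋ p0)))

Proof tree:
[⊗]  ⊢ p2, (p2⊥ ⊗ ((p0⊥ ⅋ p0) ⊗ (p0⊥ ⅋ p0)))
  [Ax]  ⊢ p2, p2⊥
  [⊗]  ⊢ ((p0⊥ ⅋ p0) ⊗ (p0⊥ ⅋ p0))
    [⅋]  ⊢ (p0⊥ ⅋ p0)
      [Ax]  ⊢ p0, p0⊥
    [⅋]  ⊢ (p0⊥ ⅋ p0)
      [Ax]  ⊢ p0, p0⊥

Result: YES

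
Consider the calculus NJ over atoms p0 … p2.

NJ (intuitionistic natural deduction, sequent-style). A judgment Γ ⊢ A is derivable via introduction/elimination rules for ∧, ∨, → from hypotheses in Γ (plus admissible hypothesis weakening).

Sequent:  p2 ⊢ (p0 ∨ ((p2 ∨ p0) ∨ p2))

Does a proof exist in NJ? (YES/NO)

Derivation trace:
[∨I₂] p2 ⊢ (p0 ∨ ((p2 ∨ p0) ∨ p2))
  [∨I₁] p2 ⊢ ((p2 ∨ p0) ∨ p2)
    [∨I₁] p2 ⊢ (p2 ∨ p0)
      [Ax] p2 ⊢ p2

Result: YES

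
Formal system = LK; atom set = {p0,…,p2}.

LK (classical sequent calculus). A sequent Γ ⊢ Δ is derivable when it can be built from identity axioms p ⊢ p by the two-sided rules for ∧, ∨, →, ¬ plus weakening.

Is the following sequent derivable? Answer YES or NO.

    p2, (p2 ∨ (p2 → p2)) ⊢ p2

Derivation trace:
[∨L] p2, (p2 ∨ (p2 → p2)) ⊢ p2
  [Ax] p2 ⊢ p2
  [→L] p2, (p2 → p2) ⊢ p2
    [Ax] p2 ⊢ p2
    [WR] p2 ⊢ p2, p2
      [Ax] p2 ⊢ p2

Result: YES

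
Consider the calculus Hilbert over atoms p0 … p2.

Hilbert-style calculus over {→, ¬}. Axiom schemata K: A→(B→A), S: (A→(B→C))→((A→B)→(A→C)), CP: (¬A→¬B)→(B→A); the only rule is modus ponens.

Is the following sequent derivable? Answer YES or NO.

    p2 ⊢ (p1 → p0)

Search for a countermodel by truth-table:
  v=000: Γ:[p2=F] Δ:[(p1 → p0)=T] refutes=False
  v=001: Γ:[p2=T] Δ:[(p1 → p0)=T] refutes=False
  v=010: Γ:[p2=F] Δ:[(p1 → p0)=F] refutes=False
  v=011: Γ:[p2=T] Δ:[(p1 → p0)=F] refutes=True  ← countermodel

Result: NO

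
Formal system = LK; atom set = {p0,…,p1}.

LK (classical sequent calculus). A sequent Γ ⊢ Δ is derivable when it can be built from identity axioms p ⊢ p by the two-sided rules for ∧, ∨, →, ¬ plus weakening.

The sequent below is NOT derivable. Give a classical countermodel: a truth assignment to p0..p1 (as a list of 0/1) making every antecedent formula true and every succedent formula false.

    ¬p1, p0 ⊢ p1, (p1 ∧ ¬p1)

Search for a countermodel by truth-table:
  v=00: Γ:[¬p1=T, p0=F] Δ:[p1=F, (p1 ∧ ¬p1)=F] refutes=False
  v=01: Γ:[¬p1=F, p0=F] Δ:[p1=T, (p1 ∧ ¬p1)=F] refutes=False
  v=10: Γ:[¬p1=T, p0=T] Δ:[p1=F, (p1 ∧ ¬p1)=F] refutes=True  ← countermodel

Result: [1, 0]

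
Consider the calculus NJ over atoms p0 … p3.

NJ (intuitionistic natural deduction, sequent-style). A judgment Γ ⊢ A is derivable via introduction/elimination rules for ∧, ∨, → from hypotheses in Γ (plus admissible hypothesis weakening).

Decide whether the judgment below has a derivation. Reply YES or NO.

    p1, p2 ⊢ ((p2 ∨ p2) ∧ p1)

Proof tree:
[∧I] p1, p2 ⊢ ((p2 ∨ p2) ∧ p1)
  [∨I₁] p2 ⊢ (p2 ∨ p2)
    [Ax] p2 ⊢ p2
  [Ax] p1 ⊢ p1

Result: YES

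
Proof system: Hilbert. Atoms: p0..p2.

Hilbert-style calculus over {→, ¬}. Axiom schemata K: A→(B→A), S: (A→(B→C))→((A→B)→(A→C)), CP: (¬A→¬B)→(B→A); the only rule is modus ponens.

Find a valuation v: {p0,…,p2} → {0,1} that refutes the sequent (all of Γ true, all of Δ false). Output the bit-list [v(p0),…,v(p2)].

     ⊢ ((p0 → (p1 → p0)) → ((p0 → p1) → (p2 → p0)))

Truth-table refutation:
  v=000: Γ:[] Δ:[((p0 → (p1 → p0)) → ((p0 → p1) → (p2 → p0)))=T] refutes=False
  v=001: Γ:[] Δ:[((p0 → (p1 → p0)) → ((p0 → p1) → (p2 → p0)))=F] refutes=True  ← countermodel

Result: [0, 0, 1]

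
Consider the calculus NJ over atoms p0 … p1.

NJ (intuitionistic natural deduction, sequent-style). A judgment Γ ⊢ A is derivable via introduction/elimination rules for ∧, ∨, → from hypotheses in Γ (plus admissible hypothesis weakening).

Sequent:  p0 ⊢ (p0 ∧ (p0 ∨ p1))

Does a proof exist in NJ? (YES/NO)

Derivation trace:
[∧I] p0 ⊢ (p0 ∧ (p0 ∨ p1))
  [Ax] p0 ⊢ p0
  [∨I₁] p0 ⊢ (p0 ∨ p1)
    [Ax] p0 ⊢ p0

Result: YES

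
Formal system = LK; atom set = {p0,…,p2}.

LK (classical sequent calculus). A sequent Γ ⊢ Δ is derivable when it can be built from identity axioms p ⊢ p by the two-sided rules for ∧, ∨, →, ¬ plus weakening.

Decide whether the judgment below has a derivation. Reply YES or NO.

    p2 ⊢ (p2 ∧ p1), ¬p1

Proof tree:
[¬R] p2 ⊢ (p2 ∧ p1), ¬p1
  [∧R] p1, p2 ⊢ (p2 ∧ p1)
    [Ax] p2 ⊢ p2
    [Ax] p1 ⊢ p1

Result: YES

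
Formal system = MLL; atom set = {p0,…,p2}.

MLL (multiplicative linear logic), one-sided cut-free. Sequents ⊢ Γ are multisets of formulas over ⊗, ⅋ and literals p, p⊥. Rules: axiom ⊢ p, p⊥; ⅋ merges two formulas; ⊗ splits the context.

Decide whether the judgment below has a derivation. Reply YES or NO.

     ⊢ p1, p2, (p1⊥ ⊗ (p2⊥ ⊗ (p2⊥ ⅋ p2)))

Derivation (root first):
[⊗]  ⊢ p1, p2, (p1⊥ ⊗ (p2⊥ ⊗ (p2⊥ ⅋ p2)))
  [Ax]  ⊢ p1, p1⊥
  [⊗]  ⊢ p2, (p2⊥ ⊗ (p2⊥ ⅋ p2))
    [Ax]  ⊢ p2, p2⊥
    [⅋]  ⊢ (p2⊥ ⅋ p2)
      [Ax]  ⊢ p2, p2⊥

Result: YES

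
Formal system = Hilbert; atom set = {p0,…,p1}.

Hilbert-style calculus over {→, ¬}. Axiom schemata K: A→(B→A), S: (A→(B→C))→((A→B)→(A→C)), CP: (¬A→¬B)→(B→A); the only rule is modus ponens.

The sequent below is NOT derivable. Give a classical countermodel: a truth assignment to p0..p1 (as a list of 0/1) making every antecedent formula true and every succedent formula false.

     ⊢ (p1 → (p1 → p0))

Search for a countermodel by truth-table:
  v=00: Γ:[] Δ:[(p1 → (p1 → p0))=T] refutes=False
  v=01: Γ:[] Δ:[(p1 → (p1 → p0))=F] refutes=True  ← countermodel

Result: [0, 1]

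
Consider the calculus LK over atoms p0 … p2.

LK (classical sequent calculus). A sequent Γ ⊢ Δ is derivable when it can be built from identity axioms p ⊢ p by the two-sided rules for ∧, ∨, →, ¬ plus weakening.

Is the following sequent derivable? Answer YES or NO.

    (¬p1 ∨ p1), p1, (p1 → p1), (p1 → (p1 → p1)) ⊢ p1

Derivation (root first):
[→L] (¬p1 ∨ p1), p1, (p1 → p1), (p1 → (p1 → p1)) ⊢ p1
  [∨L] p1, (p1 → p1), (¬p1 ∨ p1) ⊢ p1
    [¬L] p1, (p1 → p1), ¬p1 ⊢ 
      [→L] p1, (p1 → p1) ⊢ p1
        [Ax] p1 ⊢ p1
        [Ax] p1 ⊢ p1
    [Ax] p1 ⊢ p1
  [→L] p1, (p1 → p1) ⊢ p1
    [Ax] p1 ⊢ p1
    [Ax] p1 ⊢ p1

Result: YES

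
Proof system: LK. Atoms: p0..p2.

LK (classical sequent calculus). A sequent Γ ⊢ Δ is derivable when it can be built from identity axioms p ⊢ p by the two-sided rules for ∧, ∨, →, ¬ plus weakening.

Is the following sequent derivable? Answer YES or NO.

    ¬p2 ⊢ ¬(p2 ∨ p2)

Derivation trace:
[¬R] ¬p2 ⊢ ¬(p2 ∨ p2)
  [¬L] (p2 ∨ p2), ¬p2 ⊢ 
    [∨L] (p2 ∨ p2) ⊢ p2
      [Ax] p2 ⊢ p2
      [Ax] p2 ⊢ p2

Result: YES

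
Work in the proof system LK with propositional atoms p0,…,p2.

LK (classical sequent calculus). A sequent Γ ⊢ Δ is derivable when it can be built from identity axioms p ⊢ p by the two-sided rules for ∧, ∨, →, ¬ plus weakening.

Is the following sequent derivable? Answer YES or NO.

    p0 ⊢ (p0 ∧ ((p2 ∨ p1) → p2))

Truth-table refutation:
  v=000: Γ:[p0=F] Δ:[(p0 ∧ ((p2 ∨ p1) → p2))=F] refutes=False
  v=001: Γ:[p0=F] Δ:[(p0 ∧ ((p2 ∨ p1) → p2))=F] refutes=False
  v=010: Γ:[p0=F] Δ:[(p0 ∧ ((p2 ∨ p1) → p2))=F] refutes=False
  v=011: Γ:[p0=F] Δ:[(p0 ∧ ((p2 ∨ p1) → p2))=F] refutes=False
  v=100: Γ:[p0=T] Δ:[(p0 ∧ ((p2 ∨ p1) → p2))=T] refutes=False
  v=101: Γ:[p0=T] Δ:[(p0 ∧ ((p2 ∨ p1) → p2))=T] refutes=False
  v=110: Γ:[p0=T] Δ:[(p0 ∧ ((p2 ∨ p1) → p2))=F] refutes=True  ← countermodel

Result: NO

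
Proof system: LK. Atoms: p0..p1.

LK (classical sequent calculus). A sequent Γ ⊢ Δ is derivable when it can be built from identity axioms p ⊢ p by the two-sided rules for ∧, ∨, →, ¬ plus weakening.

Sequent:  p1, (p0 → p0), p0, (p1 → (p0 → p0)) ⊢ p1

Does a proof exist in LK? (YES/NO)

Proof tree:
[→L] p1, (p0 → p0), p0, (p1 → (p0 → p0)) ⊢ p1
  [→L] p1, p0, (p0 → p0) ⊢ p1
    [Ax] p0 ⊢ p0
    [WL] p1, p0 ⊢ p1
      [Ax] p1 ⊢ p1
  [→L] p1, p0, (p0 → p0) ⊢ p1
    [Ax] p0 ⊢ p0
    [WL] p1, p0 ⊢ p1
      [Ax] p1 ⊢ p1

Result: YES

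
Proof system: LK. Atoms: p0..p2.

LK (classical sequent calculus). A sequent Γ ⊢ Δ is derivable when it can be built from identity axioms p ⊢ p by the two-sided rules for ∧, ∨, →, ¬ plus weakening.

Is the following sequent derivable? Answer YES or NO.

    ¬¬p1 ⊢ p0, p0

Enumerate valuations to refute Γ ⊢ Δ:
  v=000: Γ:[¬¬p1=F] Δ:[p0=F, p0=F] refutes=False
  v=001: Γ:[¬¬p1=F] Δ:[p0=F, p0=F] refutes=False
  v=010: Γ:[¬¬p1=T] Δ:[p0=F, p0=F] refutes=True  ← countermodel

Result: NO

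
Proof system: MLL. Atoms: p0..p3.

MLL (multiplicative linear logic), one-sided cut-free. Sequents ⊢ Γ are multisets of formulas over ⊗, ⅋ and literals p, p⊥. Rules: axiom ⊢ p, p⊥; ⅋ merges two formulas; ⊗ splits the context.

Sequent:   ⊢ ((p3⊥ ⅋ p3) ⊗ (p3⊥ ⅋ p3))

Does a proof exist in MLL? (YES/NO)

Derivation (root first):
[⊗]  ⊢ ((p3⊥ ⅋ p3) ⊗ (p3⊥ ⅋ p3))
  [⅋]  ⊢ (p3⊥ ⅋ p3)
    [Ax]  ⊢ p3, p3⊥
  [⅋]  ⊢ (p3⊥ ⅋ p3)
    [Ax]  ⊢ p3, p3⊥

Result: YES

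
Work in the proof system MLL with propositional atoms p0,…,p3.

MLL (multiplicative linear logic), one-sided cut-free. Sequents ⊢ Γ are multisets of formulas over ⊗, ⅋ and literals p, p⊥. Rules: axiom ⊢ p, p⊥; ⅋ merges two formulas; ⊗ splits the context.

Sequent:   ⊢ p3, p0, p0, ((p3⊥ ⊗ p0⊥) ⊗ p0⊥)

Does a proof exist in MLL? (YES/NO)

Proof tree:
[⊗]  ⊢ p3, p0, p0, ((p3⊥ ⊗ p0⊥) ⊗ p0⊥)
  [⊗]  ⊢ p3, p0, (p3⊥ ⊗ p0⊥)
    [Ax]  ⊢ p3, p3⊥
    [Ax]  ⊢ p0, p0⊥
  [Ax]  ⊢ p0, p0⊥

Result: YES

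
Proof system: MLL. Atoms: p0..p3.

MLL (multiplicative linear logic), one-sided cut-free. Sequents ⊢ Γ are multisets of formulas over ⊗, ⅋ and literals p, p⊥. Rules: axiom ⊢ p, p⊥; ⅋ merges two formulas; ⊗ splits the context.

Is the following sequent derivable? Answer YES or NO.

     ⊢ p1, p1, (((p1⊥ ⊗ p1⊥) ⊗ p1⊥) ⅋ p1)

Derivation (root first):
[⅋]  ⊢ p1, p1, (((p1⊥ ⊗ p1⊥) ⊗ p1⊥) ⅋ p1)
  [⊗]  ⊢ p1, p1, p1, ((p1⊥ ⊗ p1⊥) ⊗ p1⊥)
    [⊗]  ⊢ p1, p1, (p1⊥ ⊗ p1⊥)
      [Ax]  ⊢ p1, p1⊥
      [Ax]  ⊢ p1, p1⊥
    [Ax]  ⊢ p1, p1⊥

Result: YES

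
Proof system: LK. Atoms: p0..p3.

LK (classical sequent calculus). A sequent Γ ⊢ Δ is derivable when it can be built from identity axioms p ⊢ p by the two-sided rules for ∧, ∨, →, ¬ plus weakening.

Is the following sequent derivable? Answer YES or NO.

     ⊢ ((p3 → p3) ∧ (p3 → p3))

Proof tree:
[∧R]  ⊢ ((p3 → p3) ∧ (p3 → p3))
  [→R]  ⊢ (p3 → p3)
    [Ax] p3 ⊢ p3
  [→R]  ⊢ (p3 → p3)
    [Ax] p3 ⊢ p3

Result: YES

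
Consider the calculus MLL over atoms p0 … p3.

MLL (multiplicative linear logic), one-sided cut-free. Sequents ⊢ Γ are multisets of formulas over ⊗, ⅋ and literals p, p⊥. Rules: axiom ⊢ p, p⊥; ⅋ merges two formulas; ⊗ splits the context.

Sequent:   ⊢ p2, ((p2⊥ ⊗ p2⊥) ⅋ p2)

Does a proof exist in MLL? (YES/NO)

Proof tree:
[⅋]  ⊢ p2, ((p2⊥ ⊗ p2⊥) ⅋ p2)
  [⊗]  ⊢ p2, p2, (p2⊥ ⊗ p2⊥)
    [Ax]  ⊢ p2, p2⊥
    [Ax]  ⊢ p2, p2⊥

Result: YES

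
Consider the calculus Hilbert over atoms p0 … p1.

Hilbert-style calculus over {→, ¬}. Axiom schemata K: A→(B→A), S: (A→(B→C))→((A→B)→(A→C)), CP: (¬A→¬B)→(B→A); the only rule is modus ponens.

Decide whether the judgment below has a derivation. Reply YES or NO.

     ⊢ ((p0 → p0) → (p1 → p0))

Enumerate valuations to refute Γ ⊢ Δ:
  v=00: Γ:[] Δ:[((p0 → p0) → (p1 → p0))=T] refutes=False
  v=01: Γ:[] Δ:[((p0 → p0) → (p1 → p0))=F] refutes=True  ← countermodel

Result: NO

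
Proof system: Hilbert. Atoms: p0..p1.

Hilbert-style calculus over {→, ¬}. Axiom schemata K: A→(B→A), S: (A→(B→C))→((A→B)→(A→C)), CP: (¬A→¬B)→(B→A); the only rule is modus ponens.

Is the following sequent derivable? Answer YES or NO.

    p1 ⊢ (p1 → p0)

Enumerate valuations to refute Γ ⊢ Δ:
  v=00: Γ:[p1=F] Δ:[(p1 → p0)=T] refutes=False
  v=01: Γ:[p1=T] Δ:[(p1 → p0)=F] refutes=True  ← countermodel

Result: NO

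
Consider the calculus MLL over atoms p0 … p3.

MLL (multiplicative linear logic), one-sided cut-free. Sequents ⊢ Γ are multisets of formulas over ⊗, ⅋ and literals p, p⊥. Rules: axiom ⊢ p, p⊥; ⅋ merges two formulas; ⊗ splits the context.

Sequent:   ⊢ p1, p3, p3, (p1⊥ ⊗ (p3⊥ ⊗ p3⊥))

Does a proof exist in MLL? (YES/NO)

Proof tree:
[⊗]  ⊢ p1, p3, p3, (p1⊥ ⊗ (p3⊥ ⊗ p3⊥))
  [Ax]  ⊢ p1, p1⊥
  [⊗]  ⊢ p3, p3, (p3⊥ ⊗ p3⊥)
    [Ax]  ⊢ p3, p3⊥
    [Ax]  ⊢ p3, p3⊥

Result: YES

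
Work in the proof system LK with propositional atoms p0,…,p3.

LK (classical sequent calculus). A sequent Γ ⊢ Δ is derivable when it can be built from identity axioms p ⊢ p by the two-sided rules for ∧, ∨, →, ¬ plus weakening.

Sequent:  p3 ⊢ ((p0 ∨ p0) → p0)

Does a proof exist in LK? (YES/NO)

Derivation (root first):
[WL] p3 ⊢ ((p0 ∨ p0) → p0)
  [→R]  ⊢ ((p0 ∨ p0) → p0)
    [∨L] (p0 ∨ p0) ⊢ p0
      [Ax] p0 ⊢ p0
      [Ax] p0 ⊢ p0

Result: YES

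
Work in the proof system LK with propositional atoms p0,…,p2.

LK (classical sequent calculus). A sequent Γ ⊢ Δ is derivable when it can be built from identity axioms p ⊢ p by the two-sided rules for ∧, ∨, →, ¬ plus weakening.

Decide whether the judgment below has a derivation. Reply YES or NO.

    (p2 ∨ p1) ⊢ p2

Search for a countermodel by truth-table:
  v=000: Γ:[(p2 ∨ p1)=F] Δ:[p2=F] refutes=False
  v=001: Γ:[(p2 ∨ p1)=T] Δ:[p2=T] refutes=False
  v=010: Γ:[(p2 ∨ p1)=T] Δ:[p2=F] refutes=True  ← countermodel

Result: NO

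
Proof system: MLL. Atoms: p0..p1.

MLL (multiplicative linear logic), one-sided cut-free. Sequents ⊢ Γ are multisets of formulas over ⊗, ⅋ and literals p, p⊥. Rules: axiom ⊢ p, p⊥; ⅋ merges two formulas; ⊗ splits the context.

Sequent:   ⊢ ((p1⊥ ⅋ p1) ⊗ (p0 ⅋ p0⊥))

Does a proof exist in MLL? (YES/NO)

Derivation trace:
[⊗]  ⊢ ((p1⊥ ⅋ p1) ⊗ (p0 ⅋ p0⊥))
  [⅋]  ⊢ (p1⊥ ⅋ p1)
    [Ax]  ⊢ p1, p1⊥
  [⅋]  ⊢ (p0 ⅋ p0⊥)
    [Ax]  ⊢ p0, p0⊥

Result: YES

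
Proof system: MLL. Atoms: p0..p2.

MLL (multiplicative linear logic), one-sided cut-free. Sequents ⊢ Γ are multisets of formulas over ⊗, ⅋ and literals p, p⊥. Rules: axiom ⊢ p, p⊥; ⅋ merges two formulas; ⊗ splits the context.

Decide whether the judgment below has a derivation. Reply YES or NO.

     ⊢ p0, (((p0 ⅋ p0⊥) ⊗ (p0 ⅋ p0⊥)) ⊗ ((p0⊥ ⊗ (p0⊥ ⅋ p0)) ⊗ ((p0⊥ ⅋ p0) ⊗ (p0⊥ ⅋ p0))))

Proof tree:
[⊗]  ⊢ p0, (((p0 ⅋ p0⊥) ⊗ (p0 ⅋ p0⊥)) ⊗ ((p0⊥ ⊗ (p0⊥ ⅋ p0)) ⊗ ((p0⊥ ⅋ p0) ⊗ (p0⊥ ⅋ p0))))
  [⊗]  ⊢ ((p0 ⅋ p0⊥) ⊗ (p0 ⅋ p0⊥))
    [⅋]  ⊢ (p0 ⅋ p0⊥)
      [Ax]  ⊢ p0, p0⊥
    [⅋]  ⊢ (p0 ⅋ p0⊥)
      [Ax]  ⊢ p0, p0⊥
  [⊗]  ⊢ p0, ((p0⊥ ⊗ (p0⊥ ⅋ p0)) ⊗ ((p0⊥ ⅋ p0) ⊗ (p0⊥ ⅋ p0)))
    [⊗]  ⊢ p0, (p0⊥ ⊗ (p0⊥ ⅋ p0))
      [Ax]  ⊢ p0, p0⊥
      [⅋]  ⊢ (p0⊥ ⅋ p0)
        [Ax]  ⊢ p0, p0⊥
    [⊗]  ⊢ ((p0⊥ ⅋ p0) ⊗ (p0⊥ ⅋ p0))
      [⅋]  ⊢ (p0⊥ ⅋ p0)
        [Ax]  ⊢ p0, p0⊥
      [⅋]  ⊢ (p0⊥ ⅋ p0)
        [Ax]  ⊢ p0, p0⊥

Result: YES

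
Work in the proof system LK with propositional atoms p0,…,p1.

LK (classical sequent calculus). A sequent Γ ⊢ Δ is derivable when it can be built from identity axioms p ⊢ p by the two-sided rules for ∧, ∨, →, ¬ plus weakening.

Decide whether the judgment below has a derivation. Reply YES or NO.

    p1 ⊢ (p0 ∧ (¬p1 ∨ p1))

Truth-table refutation:
  v=00: Γ:[p1=F] Δ:[(p0 ∧ (¬p1 ∨ p1))=F] refutes=False
  v=01: Γ:[p1=T] Δ:[(p0 ∧ (¬p1 ∨ p1))=F] refutes=True  ← countermodel

Result: NO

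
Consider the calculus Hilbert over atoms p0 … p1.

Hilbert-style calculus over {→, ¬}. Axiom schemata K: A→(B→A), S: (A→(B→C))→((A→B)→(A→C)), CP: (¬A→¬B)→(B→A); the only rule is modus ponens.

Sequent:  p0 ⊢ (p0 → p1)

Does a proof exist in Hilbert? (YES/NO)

Enumerate valuations to refute Γ ⊢ Δ:
  v=00: Γ:[p0=F] Δ:[(p0 → p1)=T] refutes=False
  v=01: Γ:[p0=F] Δ:[(p0 → p1)=T] refutes=False
  v=10: Γ:[p0=T] Δ:[(p0 → p1)=F] refutes=True  ← countermodel

Result: NO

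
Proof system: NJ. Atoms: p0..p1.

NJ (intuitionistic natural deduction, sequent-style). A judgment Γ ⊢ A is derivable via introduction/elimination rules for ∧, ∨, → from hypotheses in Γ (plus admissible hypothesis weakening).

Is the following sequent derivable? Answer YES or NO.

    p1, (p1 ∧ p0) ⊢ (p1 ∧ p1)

Derivation trace:
[∧I] p1, (p1 ∧ p0) ⊢ (p1 ∧ p1)
  [Ax] p1 ⊢ p1
  [Wk] p1, (p1 ∧ p0) ⊢ p1
    [Ax] p1 ⊢ p1

Result: YES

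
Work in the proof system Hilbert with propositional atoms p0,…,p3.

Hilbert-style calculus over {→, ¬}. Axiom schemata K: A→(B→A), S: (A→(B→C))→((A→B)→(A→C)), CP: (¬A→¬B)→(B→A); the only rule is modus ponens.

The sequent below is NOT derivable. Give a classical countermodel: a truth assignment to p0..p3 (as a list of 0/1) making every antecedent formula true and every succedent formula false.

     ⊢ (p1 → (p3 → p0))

Truth-table refutation:
  v=0000: Γ:[] Δ:[(p1 → (p3 → p0))=T] refutes=False
  v=0001: Γ:[] Δ:[(p1 → (p3 → p0))=T] refutes=False
  v=0010: Γ:[] Δ:[(p1 → (p3 → p0))=T] refutes=False
  v=0011: Γ:[] Δ:[(p1 → (p3 → p0))=T] refutes=False
  v=0100: Γ:[] Δ:[(p1 → (p3 → p0))=T] refutes=False
  v=0101: Γ:[] Δ:[(p1 → (p3 → p0))=F] refutes=True  ← countermodel

Result: [0, 1, 0, 1]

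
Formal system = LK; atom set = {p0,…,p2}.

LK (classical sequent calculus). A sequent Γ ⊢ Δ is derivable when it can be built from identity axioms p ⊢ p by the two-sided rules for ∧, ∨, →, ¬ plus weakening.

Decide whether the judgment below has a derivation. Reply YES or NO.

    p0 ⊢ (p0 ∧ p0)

Derivation trace:
[∧R] p0 ⊢ (p0 ∧ p0)
  [WL] p0, p0 ⊢ p0
    [Ax] p0 ⊢ p0
  [Ax] p0 ⊢ p0

Result: YES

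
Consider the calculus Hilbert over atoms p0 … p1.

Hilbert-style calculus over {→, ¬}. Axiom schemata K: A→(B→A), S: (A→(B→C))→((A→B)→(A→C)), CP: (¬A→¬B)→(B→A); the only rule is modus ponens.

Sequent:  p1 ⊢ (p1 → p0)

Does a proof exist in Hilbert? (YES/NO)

Enumerate valuations to refute Γ ⊢ Δ:
  v=00: Γ:[p1=F] Δ:[(p1 → p0)=T] refutes=False
  v=01: Γ:[p1=T] Δ:[(p1 → p0)=F] refutes=True  ← countermodel

Result: NO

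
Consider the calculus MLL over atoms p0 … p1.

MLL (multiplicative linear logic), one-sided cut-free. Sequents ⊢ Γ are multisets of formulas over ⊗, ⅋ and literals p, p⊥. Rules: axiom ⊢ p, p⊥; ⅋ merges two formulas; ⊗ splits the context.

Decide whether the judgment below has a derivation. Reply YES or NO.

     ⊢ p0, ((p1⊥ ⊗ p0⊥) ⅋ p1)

Derivation (root first):
[⅋]  ⊢ p0, ((p1⊥ ⊗ p0⊥) ⅋ p1)
  [⊗]  ⊢ p1, p0, (p1⊥ ⊗ p0⊥)
    [Ax]  ⊢ p1, p1⊥
    [Ax]  ⊢ p0, p0⊥

Result: YES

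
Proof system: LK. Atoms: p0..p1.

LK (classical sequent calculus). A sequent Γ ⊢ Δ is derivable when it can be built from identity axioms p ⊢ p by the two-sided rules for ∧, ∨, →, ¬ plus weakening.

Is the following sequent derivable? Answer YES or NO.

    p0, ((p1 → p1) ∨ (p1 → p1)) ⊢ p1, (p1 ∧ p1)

Search for a countermodel by truth-table:
  v=00: Γ:[p0=F, ((p1 → p1) ∨ (p1 → p1))=T] Δ:[p1=F, (p1 ∧ p1)=F] refutes=False
  v=01: Γ:[p0=F, ((p1 → p1) ∨ (p1 → p1))=T] Δ:[p1=T, (p1 ∧ p1)=T] refutes=False
  v=10: Γ:[p0=T, ((p1 → p1) ∨ (p1 → p1))=T] Δ:[p1=F, (p1 ∧ p1)=F] refutes=True  ← countermodel

Result: NO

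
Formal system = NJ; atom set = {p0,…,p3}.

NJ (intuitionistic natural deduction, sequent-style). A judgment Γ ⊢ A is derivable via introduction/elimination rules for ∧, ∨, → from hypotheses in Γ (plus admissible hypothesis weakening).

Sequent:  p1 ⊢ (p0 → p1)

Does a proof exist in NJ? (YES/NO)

Derivation (root first):
[→I] p1 ⊢ (p0 → p1)
  [Wk] p1, p0 ⊢ p1
    [Ax] p1 ⊢ p1

Result: YES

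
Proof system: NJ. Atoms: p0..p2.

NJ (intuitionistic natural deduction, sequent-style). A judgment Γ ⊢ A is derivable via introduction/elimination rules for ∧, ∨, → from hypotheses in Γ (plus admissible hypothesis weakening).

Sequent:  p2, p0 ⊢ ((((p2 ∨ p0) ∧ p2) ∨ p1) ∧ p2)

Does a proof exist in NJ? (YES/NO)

Proof tree:
[∧I] p2, p0 ⊢ ((((p2 ∨ p0) ∧ p2) ∨ p1) ∧ p2)
  [∨I₁] p2, p0 ⊢ (((p2 ∨ p0) ∧ p2) ∨ p1)
    [∧I] p2, p0 ⊢ ((p2 ∨ p0) ∧ p2)
      [∨I₂] p0 ⊢ (p2 ∨ p0)
        [Ax] p0 ⊢ p0
      [Ax] p2 ⊢ p2
  [Ax] p2 ⊢ p2

Result: YES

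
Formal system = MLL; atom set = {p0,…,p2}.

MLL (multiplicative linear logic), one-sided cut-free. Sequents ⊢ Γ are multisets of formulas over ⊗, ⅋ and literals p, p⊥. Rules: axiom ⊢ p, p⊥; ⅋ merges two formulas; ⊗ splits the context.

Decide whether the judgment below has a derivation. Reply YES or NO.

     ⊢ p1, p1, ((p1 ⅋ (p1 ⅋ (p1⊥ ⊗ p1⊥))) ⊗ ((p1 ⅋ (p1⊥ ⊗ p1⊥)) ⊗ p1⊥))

Proof tree:
[⊗]  ⊢ p1, p1, ((p1 ⅋ (p1 ⅋ (p1⊥ ⊗ p1⊥))) ⊗ ((p1 ⅋ (p1⊥ ⊗ p1⊥)) ⊗ p1⊥))
  [⅋]  ⊢ (p1 ⅋ (p1 ⅋ (p1⊥ ⊗ p1⊥)))
    [⅋]  ⊢ p1, (p1 ⅋ (p1⊥ ⊗ p1⊥))
      [⊗]  ⊢ p1, p1, (p1⊥ ⊗ p1⊥)
        [Ax]  ⊢ p1, p1⊥
        [Ax]  ⊢ p1, p1⊥
  [⊗]  ⊢ p1, p1, ((p1 ⅋ (p1⊥ ⊗ p1⊥)) ⊗ p1⊥)
    [⅋]  ⊢ p1, (p1 ⅋ (p1⊥ ⊗ p1⊥))
      [⊗]  ⊢ p1, p1, (p1⊥ ⊗ p1⊥)
        [Ax]  ⊢ p1, p1⊥
        [Ax]  ⊢ p1, p1⊥
    [Ax]  ⊢ p1, p1⊥

Result: YES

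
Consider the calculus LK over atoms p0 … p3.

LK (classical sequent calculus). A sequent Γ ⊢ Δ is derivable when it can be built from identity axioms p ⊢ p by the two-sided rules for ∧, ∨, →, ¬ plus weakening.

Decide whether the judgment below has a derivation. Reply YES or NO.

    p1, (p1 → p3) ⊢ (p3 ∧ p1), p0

Proof tree:
[WR] p1, (p1 → p3) ⊢ (p3 ∧ p1), p0
  [→L] p1, (p1 → p3) ⊢ (p3 ∧ p1)
    [Ax] p1 ⊢ p1
    [∧R] p1, p3 ⊢ (p3 ∧ p1)
      [Ax] p3 ⊢ p3
      [Ax] p1 ⊢ p1

Result: YES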